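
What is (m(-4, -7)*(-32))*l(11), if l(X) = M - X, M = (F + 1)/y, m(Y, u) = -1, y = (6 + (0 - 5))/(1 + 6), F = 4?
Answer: 768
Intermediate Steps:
y = ⅐ (y = (6 - 5)/7 = 1*(⅐) = ⅐ ≈ 0.14286)
M = 35 (M = (4 + 1)/(⅐) = 5*7 = 35)
l(X) = 35 - X
(m(-4, -7)*(-32))*l(11) = (-1*(-32))*(35 - 1*11) = 32*(35 - 11) = 32*24 = 768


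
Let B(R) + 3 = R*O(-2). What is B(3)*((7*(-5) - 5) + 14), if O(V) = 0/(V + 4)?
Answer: 78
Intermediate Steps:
O(V) = 0 (O(V) = 0/(4 + V) = 0)
B(R) = -3 (B(R) = -3 + R*0 = -3 + 0 = -3)
B(3)*((7*(-5) - 5) + 14) = -3*((7*(-5) - 5) + 14) = -3*((-35 - 5) + 14) = -3*(-40 + 14) = -3*(-26) = 78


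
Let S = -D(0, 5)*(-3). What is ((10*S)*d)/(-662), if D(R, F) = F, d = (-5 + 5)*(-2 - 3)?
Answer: 0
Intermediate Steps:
d = 0 (d = 0*(-5) = 0)
S = 15 (S = -1*5*(-3) = -5*(-3) = 15)
((10*S)*d)/(-662) = ((10*15)*0)/(-662) = (150*0)*(-1/662) = 0*(-1/662) = 0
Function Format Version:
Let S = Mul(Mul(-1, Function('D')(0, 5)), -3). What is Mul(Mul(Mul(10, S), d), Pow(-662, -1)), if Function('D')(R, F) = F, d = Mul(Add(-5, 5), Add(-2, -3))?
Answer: 0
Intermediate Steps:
d = 0 (d = Mul(0, -5) = 0)
S = 15 (S = Mul(Mul(-1, 5), -3) = Mul(-5, -3) = 15)
Mul(Mul(Mul(10, S), d), Pow(-662, -1)) = Mul(Mul(Mul(10, 15), 0), Pow(-662, -1)) = Mul(Mul(150, 0), Rational(-1, 662)) = Mul(0, Rational(-1, 662)) = 0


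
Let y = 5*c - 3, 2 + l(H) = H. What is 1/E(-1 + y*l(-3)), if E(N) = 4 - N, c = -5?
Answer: -1/135 ≈ -0.0074074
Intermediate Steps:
l(H) = -2 + H
y = -28 (y = 5*(-5) - 3 = -25 - 3 = -28)
1/E(-1 + y*l(-3)) = 1/(4 - (-1 - 28*(-2 - 3))) = 1/(4 - (-1 - 28*(-5))) = 1/(4 - (-1 + 140)) = 1/(4 - 1*139) = 1/(4 - 139) = 1/(-135) = -1/135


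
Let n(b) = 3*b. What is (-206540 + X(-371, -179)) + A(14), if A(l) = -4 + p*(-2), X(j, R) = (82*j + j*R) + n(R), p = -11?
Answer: -171072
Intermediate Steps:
X(j, R) = 3*R + 82*j + R*j (X(j, R) = (82*j + j*R) + 3*R = (82*j + R*j) + 3*R = 3*R + 82*j + R*j)
A(l) = 18 (A(l) = -4 - 11*(-2) = -4 + 22 = 18)
(-206540 + X(-371, -179)) + A(14) = (-206540 + (3*(-179) + 82*(-371) - 179*(-371))) + 18 = (-206540 + (-537 - 30422 + 66409)) + 18 = (-206540 + 35450) + 18 = -171090 + 18 = -171072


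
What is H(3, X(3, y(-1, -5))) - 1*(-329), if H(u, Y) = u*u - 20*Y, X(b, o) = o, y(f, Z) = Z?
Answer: 438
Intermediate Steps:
H(u, Y) = u**2 - 20*Y
H(3, X(3, y(-1, -5))) - 1*(-329) = (3**2 - 20*(-5)) - 1*(-329) = (9 + 100) + 329 = 109 + 329 = 438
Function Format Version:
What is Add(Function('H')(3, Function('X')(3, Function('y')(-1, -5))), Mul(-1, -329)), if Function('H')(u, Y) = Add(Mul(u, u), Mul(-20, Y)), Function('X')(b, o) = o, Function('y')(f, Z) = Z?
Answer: 438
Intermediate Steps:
Function('H')(u, Y) = Add(Pow(u, 2), Mul(-20, Y))
Add(Function('H')(3, Function('X')(3, Function('y')(-1, -5))), Mul(-1, -329)) = Add(Add(Pow(3, 2), Mul(-20, -5)), Mul(-1, -329)) = Add(Add(9, 100), 329) = Add(109, 329) = 438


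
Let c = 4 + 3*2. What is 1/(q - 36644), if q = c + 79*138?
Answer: -1/25732 ≈ -3.8862e-5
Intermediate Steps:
c = 10 (c = 4 + 6 = 10)
q = 10912 (q = 10 + 79*138 = 10 + 10902 = 10912)
1/(q - 36644) = 1/(10912 - 36644) = 1/(-25732) = -1/25732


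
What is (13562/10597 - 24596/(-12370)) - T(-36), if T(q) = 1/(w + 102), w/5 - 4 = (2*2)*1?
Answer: 30351265947/9307027190 ≈ 3.2611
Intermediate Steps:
w = 40 (w = 20 + 5*((2*2)*1) = 20 + 5*(4*1) = 20 + 5*4 = 20 + 20 = 40)
T(q) = 1/142 (T(q) = 1/(40 + 102) = 1/142)
(13562/10597 - 24596/(-12370)) - T(-36) = (13562/10597 - 24596/(-12370)) - 1*1/142 = (13562*(1/10597) - 24596*(-1/12370)) - 1/142 = (13562/10597 + 12298/6185) - 1/142 = 214202876/65542445 - 1/142 = 30351265947/9307027190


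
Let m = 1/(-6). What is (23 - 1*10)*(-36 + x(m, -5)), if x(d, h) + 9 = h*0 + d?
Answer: -3523/6 ≈ -587.17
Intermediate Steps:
m = -⅙ ≈ -0.16667
x(d, h) = -9 + d (x(d, h) = -9 + (h*0 + d) = -9 + (0 + d) = -9 + d)
(23 - 1*10)*(-36 + x(m, -5)) = (23 - 1*10)*(-36 + (-9 - ⅙)) = (23 - 10)*(-36 - 55/6) = 13*(-271/6) = -3523/6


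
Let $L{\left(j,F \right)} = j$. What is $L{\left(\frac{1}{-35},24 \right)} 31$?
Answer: $- \frac{31}{35} \approx -0.88571$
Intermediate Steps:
$L{\left(\frac{1}{-35},24 \right)} 31 = \frac{1}{-35} \cdot 31 = \left(- \frac{1}{35}\right) 31 = - \frac{31}{35}$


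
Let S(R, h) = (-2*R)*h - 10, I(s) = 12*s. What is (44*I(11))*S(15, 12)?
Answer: -2148960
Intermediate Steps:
S(R, h) = -10 - 2*R*h (S(R, h) = -2*R*h - 10 = -10 - 2*R*h)
(44*I(11))*S(15, 12) = (44*(12*11))*(-10 - 2*15*12) = (44*132)*(-10 - 360) = 5808*(-370) = -2148960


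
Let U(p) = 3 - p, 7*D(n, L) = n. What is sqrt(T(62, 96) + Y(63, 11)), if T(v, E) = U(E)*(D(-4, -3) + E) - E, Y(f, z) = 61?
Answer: I*sqrt(436583)/7 ≈ 94.392*I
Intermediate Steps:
D(n, L) = n/7
T(v, E) = -E + (3 - E)*(-4/7 + E) (T(v, E) = (3 - E)*((1/7)*(-4) + E) - E = (3 - E)*(-4/7 + E) - E = -E + (3 - E)*(-4/7 + E))
sqrt(T(62, 96) + Y(63, 11)) = sqrt((-12/7 - 1*96**2 + (18/7)*96) + 61) = sqrt((-12/7 - 1*9216 + 1728/7) + 61) = sqrt((-12/7 - 9216 + 1728/7) + 61) = sqrt(-62796/7 + 61) = sqrt(-62369/7) = I*sqrt(436583)/7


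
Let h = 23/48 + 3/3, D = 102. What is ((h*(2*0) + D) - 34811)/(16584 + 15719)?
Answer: -34709/32303 ≈ -1.0745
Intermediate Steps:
h = 71/48 (h = 23*(1/48) + 3*(⅓) = 23/48 + 1 = 71/48 ≈ 1.4792)
((h*(2*0) + D) - 34811)/(16584 + 15719) = ((71*(2*0)/48 + 102) - 34811)/(16584 + 15719) = (((71/48)*0 + 102) - 34811)/32303 = ((0 + 102) - 34811)*(1/32303) = (102 - 34811)*(1/32303) = -34709*1/32303 = -34709/32303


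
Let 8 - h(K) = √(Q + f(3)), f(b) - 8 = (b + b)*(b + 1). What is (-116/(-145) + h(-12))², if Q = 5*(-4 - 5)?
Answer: 1611/25 - 88*I*√13/5 ≈ 64.44 - 63.458*I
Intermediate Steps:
f(b) = 8 + 2*b*(1 + b) (f(b) = 8 + (b + b)*(b + 1) = 8 + (2*b)*(1 + b) = 8 + 2*b*(1 + b))
Q = -45 (Q = 5*(-9) = -45)
h(K) = 8 - I*√13 (h(K) = 8 - √(-45 + (8 + 2*3 + 2*3²)) = 8 - √(-45 + (8 + 6 + 2*9)) = 8 - √(-45 + (8 + 6 + 18)) = 8 - √(-45 + 32) = 8 - √(-13) = 8 - I*√13)
(-116/(-145) + h(-12))² = (-116/(-145) + (8 - I*√13))² = (-116*(-1/145) + (8 - I*√13))² = (⅘ + (8 - I*√13))² = (44/5 - I*√13)²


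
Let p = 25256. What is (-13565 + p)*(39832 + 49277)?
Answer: 1041773319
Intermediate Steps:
(-13565 + p)*(39832 + 49277) = (-13565 + 25256)*(39832 + 49277) = 11691*89109 = 1041773319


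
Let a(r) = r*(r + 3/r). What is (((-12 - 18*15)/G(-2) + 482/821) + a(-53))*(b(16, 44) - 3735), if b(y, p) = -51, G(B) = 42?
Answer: -61050578886/5747 ≈ -1.0623e+7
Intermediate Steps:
(((-12 - 18*15)/G(-2) + 482/821) + a(-53))*(b(16, 44) - 3735) = (((-12 - 18*15)/42 + 482/821) + (3 + (-53)²))*(-51 - 3735) = (((-12 - 270)*(1/42) + 482*(1/821)) + (3 + 2809))*(-3786) = ((-282*1/42 + 482/821) + 2812)*(-3786) = ((-47/7 + 482/821) + 2812)*(-3786) = (-35213/5747 + 2812)*(-3786) = (16125351/5747)*(-3786) = -61050578886/5747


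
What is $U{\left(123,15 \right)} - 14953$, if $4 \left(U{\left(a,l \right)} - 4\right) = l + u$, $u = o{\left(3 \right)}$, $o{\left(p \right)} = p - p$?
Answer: $- \frac{59781}{4} \approx -14945.0$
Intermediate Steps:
$o{\left(p \right)} = 0$
$u = 0$
$U{\left(a,l \right)} = 4 + \frac{l}{4}$ ($U{\left(a,l \right)} = 4 + \frac{l + 0}{4} = 4 + \frac{l}{4}$)
$U{\left(123,15 \right)} - 14953 = \left(4 + \frac{1}{4} \cdot 15\right) - 14953 = \left(4 + \frac{15}{4}\right) - 14953 = \frac{31}{4} - 14953 = - \frac{59781}{4}$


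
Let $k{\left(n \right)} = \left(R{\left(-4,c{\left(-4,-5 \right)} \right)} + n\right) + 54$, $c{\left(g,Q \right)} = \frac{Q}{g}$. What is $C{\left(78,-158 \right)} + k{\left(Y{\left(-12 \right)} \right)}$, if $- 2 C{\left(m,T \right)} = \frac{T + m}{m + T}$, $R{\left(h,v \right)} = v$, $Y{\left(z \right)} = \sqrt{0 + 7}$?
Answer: $\frac{219}{4} + \sqrt{7} \approx 57.396$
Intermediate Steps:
$Y{\left(z \right)} = \sqrt{7}$
$C{\left(m,T \right)} = - \frac{1}{2}$ ($C{\left(m,T \right)} = - \frac{\left(T + m\right) \frac{1}{m + T}}{2} = - \frac{\left(T + m\right) \frac{1}{T + m}}{2} = \left(- \frac{1}{2}\right) 1 = - \frac{1}{2}$)
$k{\left(n \right)} = \frac{221}{4} + n$ ($k{\left(n \right)} = \left(- \frac{5}{-4} + n\right) + 54 = \left(\left(-5\right) \left(- \frac{1}{4}\right) + n\right) + 54 = \left(\frac{5}{4} + n\right) + 54 = \frac{221}{4} + n$)
$C{\left(78,-158 \right)} + k{\left(Y{\left(-12 \right)} \right)} = - \frac{1}{2} + \left(\frac{221}{4} + \sqrt{7}\right) = \frac{219}{4} + \sqrt{7}$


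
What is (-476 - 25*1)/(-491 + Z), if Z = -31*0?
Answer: 501/491 ≈ 1.0204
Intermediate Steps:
Z = 0
(-476 - 25*1)/(-491 + Z) = (-476 - 25*1)/(-491 + 0) = (-476 - 25)/(-491) = -501*(-1/491) = 501/491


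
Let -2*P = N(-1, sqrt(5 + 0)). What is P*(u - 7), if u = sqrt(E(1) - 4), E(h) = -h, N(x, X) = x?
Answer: -7/2 + I*sqrt(5)/2 ≈ -3.5 + 1.118*I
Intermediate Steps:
P = 1/2 (P = -1/2*(-1) = 1/2 ≈ 0.50000)
u = I*sqrt(5) (u = sqrt(-1*1 - 4) = sqrt(-1 - 4) = sqrt(-5) = I*sqrt(5) ≈ 2.2361*I)
P*(u - 7) = (I*sqrt(5) - 7)/2 = (-7 + I*sqrt(5))/2 = -7/2 + I*sqrt(5)/2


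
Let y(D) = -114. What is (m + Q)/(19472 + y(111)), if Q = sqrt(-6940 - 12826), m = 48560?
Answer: 24280/9679 + I*sqrt(19766)/19358 ≈ 2.5085 + 0.0072627*I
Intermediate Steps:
Q = I*sqrt(19766) (Q = sqrt(-19766) = I*sqrt(19766) ≈ 140.59*I)
(m + Q)/(19472 + y(111)) = (48560 + I*sqrt(19766))/(19472 - 114) = (48560 + I*sqrt(19766))/19358 = (48560 + I*sqrt(19766))*(1/19358) = 24280/9679 + I*sqrt(19766)/19358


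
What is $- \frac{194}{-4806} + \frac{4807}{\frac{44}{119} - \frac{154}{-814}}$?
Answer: $\frac{2211315860}{257121} \approx 8600.3$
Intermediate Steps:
$- \frac{194}{-4806} + \frac{4807}{\frac{44}{119} - \frac{154}{-814}} = \left(-194\right) \left(- \frac{1}{4806}\right) + \frac{4807}{44 \cdot \frac{1}{119} - - \frac{7}{37}} = \frac{97}{2403} + \frac{4807}{\frac{44}{119} + \frac{7}{37}} = \frac{97}{2403} + \frac{4807}{\frac{2461}{4403}} = \frac{97}{2403} + 4807 \cdot \frac{4403}{2461} = \frac{97}{2403} + \frac{920227}{107} = \frac{2211315860}{257121}$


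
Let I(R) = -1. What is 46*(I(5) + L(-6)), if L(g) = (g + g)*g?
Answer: 3266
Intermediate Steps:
L(g) = 2*g² (L(g) = (2*g)*g = 2*g²)
46*(I(5) + L(-6)) = 46*(-1 + 2*(-6)²) = 46*(-1 + 2*36) = 46*(-1 + 72) = 46*71 = 3266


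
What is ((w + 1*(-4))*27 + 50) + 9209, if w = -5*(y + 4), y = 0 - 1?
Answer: 8746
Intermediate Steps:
y = -1
w = -15 (w = -5*(-1 + 4) = -5*3 = -15)
((w + 1*(-4))*27 + 50) + 9209 = ((-15 + 1*(-4))*27 + 50) + 9209 = ((-15 - 4)*27 + 50) + 9209 = (-19*27 + 50) + 9209 = (-513 + 50) + 9209 = -463 + 9209 = 8746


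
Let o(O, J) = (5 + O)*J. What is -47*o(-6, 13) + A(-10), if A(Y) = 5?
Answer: 616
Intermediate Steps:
o(O, J) = J*(5 + O)
-47*o(-6, 13) + A(-10) = -611*(5 - 6) + 5 = -611*(-1) + 5 = -47*(-13) + 5 = 611 + 5 = 616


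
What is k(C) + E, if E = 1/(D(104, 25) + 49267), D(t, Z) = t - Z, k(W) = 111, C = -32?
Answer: 5477407/49346 ≈ 111.00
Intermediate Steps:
E = 1/49346 (E = 1/((104 - 1*25) + 49267) = 1/((104 - 25) + 49267) = 1/(79 + 49267) = 1/49346 ≈ 2.0265e-5)
k(C) + E = 111 + 1/49346 = 5477407/49346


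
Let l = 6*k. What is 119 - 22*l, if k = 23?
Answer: -2917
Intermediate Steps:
l = 138 (l = 6*23 = 138)
119 - 22*l = 119 - 22*138 = 119 - 3036 = -2917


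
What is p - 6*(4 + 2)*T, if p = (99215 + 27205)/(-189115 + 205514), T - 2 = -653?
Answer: 384453384/16399 ≈ 23444.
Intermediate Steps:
T = -651 (T = 2 - 653 = -651)
p = 126420/16399 ≈ 7.7090
p - 6*(4 + 2)*T = 126420/16399 - 6*(4 + 2)*(-651) = 126420/16399 - 6*6*(-651) = 126420/16399 - 36*(-651) = 126420/16399 - 1*(-23436) = 126420/16399 + 23436 = 384453384/16399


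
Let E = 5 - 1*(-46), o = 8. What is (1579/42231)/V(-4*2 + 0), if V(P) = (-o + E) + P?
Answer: 1579/1478085 ≈ 0.0010683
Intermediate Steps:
E = 51 (E = 5 + 46 = 51)
V(P) = 43 + P (V(P) = (-1*8 + 51) + P = (-8 + 51) + P = 43 + P)
(1579/42231)/V(-4*2 + 0) = (1579/42231)/(43 + (-4*2 + 0)) = (1579*(1/42231))/(43 + (-8 + 0)) = 1579/(42231*(43 - 8)) = (1579/42231)/35 = (1579/42231)*(1/35) = 1579/1478085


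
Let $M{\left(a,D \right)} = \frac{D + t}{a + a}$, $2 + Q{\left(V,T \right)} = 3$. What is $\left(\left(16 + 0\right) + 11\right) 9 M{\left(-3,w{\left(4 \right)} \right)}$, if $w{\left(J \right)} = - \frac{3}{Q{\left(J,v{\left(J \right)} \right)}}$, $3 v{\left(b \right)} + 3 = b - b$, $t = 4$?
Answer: $- \frac{81}{2} \approx -40.5$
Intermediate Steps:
$v{\left(b \right)} = -1$ ($v{\left(b \right)} = -1 + \frac{b - b}{3} = -1 + \frac{1}{3} \cdot 0 = -1 + 0 = -1$)
$Q{\left(V,T \right)} = 1$ ($Q{\left(V,T \right)} = -2 + 3 = 1$)
$w{\left(J \right)} = -3$ ($w{\left(J \right)} = - \frac{3}{1} = \left(-3\right) 1 = -3$)
$M{\left(a,D \right)} = \frac{4 + D}{2 a}$ ($M{\left(a,D \right)} = \frac{D + 4}{a + a} = \frac{4 + D}{2 a}$)
$\left(\left(16 + 0\right) + 11\right) 9 M{\left(-3,w{\left(4 \right)} \right)} = \left(\left(16 + 0\right) + 11\right) 9 \frac{4 - 3}{2 \left(-3\right)} = \left(16 + 11\right) 9 \cdot \frac{1}{2} \left(- \frac{1}{3}\right) 1 = 27 \cdot 9 \left(- \frac{1}{6}\right) = 243 \left(- \frac{1}{6}\right) = - \frac{81}{2}$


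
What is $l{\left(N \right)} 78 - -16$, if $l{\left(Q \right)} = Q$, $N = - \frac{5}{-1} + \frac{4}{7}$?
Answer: $\frac{3154}{7} \approx 450.57$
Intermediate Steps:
$N = \frac{39}{7}$ ($N = \left(-5\right) \left(-1\right) + 4 \cdot \frac{1}{7} = 5 + \frac{4}{7} = \frac{39}{7} \approx 5.5714$)
$l{\left(N \right)} 78 - -16 = \frac{39}{7} \cdot 78 - -16 = \frac{3042}{7} + \left(-8 + 24\right) = \frac{3042}{7} + 16 = \frac{3154}{7}$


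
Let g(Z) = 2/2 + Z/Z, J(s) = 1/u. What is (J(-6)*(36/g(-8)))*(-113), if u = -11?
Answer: 2034/11 ≈ 184.91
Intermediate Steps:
J(s) = -1/11 (J(s) = 1/(-11) = -1/11)
g(Z) = 2 (g(Z) = 2*(½) + 1 = 1 + 1 = 2)
(J(-6)*(36/g(-8)))*(-113) = -36/(11*2)*(-113) = -1/11*18*(-113) = -18/11*(-113) = 2034/11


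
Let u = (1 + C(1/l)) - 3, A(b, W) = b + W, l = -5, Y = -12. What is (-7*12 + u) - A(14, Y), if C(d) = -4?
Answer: -92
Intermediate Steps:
A(b, W) = W + b
u = -6 (u = (1 - 4) - 3 = -3 - 3 = -6)
(-7*12 + u) - A(14, Y) = (-7*12 - 6) - (-12 + 14) = (-84 - 6) - 1*2 = -90 - 2 = -92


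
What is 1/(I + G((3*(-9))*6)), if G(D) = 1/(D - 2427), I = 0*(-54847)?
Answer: -2589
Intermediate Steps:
I = 0
G(D) = 1/(-2427 + D)
1/(I + G((3*(-9))*6)) = 1/(0 + 1/(-2427 + (3*(-9))*6)) = 1/(0 + 1/(-2427 - 27*6)) = 1/(0 + 1/(-2427 - 162)) = 1/(0 + 1/(-2589)) = 1/(0 - 1/2589) = 1/(-1/2589) = -2589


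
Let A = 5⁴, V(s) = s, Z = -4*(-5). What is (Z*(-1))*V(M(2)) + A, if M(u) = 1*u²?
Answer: 545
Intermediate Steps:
Z = 20
M(u) = u²
A = 625
(Z*(-1))*V(M(2)) + A = (20*(-1))*2² + 625 = -20*4 + 625 = -80 + 625 = 545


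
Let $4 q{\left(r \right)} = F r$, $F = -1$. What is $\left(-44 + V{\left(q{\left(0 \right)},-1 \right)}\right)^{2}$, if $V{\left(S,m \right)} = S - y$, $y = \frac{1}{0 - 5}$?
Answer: $\frac{47961}{25} \approx 1918.4$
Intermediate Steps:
$y = - \frac{1}{5}$ ($y = \frac{1}{-5} = - \frac{1}{5} \approx -0.2$)
$q{\left(r \right)} = - \frac{r}{4}$ ($q{\left(r \right)} = \frac{\left(-1\right) r}{4} = - \frac{r}{4}$)
$V{\left(S,m \right)} = \frac{1}{5} + S$ ($V{\left(S,m \right)} = S - - \frac{1}{5} = S + \frac{1}{5} = \frac{1}{5} + S$)
$\left(-44 + V{\left(q{\left(0 \right)},-1 \right)}\right)^{2} = \left(-44 + \left(\frac{1}{5} - 0\right)\right)^{2} = \left(-44 + \left(\frac{1}{5} + 0\right)\right)^{2} = \left(-44 + \frac{1}{5}\right)^{2} = \left(- \frac{219}{5}\right)^{2} = \frac{47961}{25}$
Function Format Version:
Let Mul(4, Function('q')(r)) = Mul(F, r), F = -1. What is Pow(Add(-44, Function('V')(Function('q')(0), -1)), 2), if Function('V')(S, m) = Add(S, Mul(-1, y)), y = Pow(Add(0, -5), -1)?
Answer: Rational(47961, 25) ≈ 1918.4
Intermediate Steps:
y = Rational(-1, 5) (y = Pow(-5, -1) = Rational(-1, 5) ≈ -0.20000)
Function('q')(r) = Mul(Rational(-1, 4), r) (Function('q')(r) = Mul(Rational(1, 4), Mul(-1, r)) = Mul(Rational(-1, 4), r))
Function('V')(S, m) = Add(Rational(1, 5), S) (Function('V')(S, m) = Add(S, Mul(-1, Rational(-1, 5))) = Add(S, Rational(1, 5)) = Add(Rational(1, 5), S))
Pow(Add(-44, Function('V')(Function('q')(0), -1)), 2) = Pow(Add(-44, Add(Rational(1, 5), Mul(Rational(-1, 4), 0))), 2) = Pow(Add(-44, Add(Rational(1, 5), 0)), 2) = Pow(Add(-44, Rational(1, 5)), 2) = Pow(Rational(-219, 5), 2) = Rational(47961, 25)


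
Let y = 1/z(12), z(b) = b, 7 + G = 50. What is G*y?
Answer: 43/12 ≈ 3.5833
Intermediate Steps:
G = 43 (G = -7 + 50 = 43)
y = 1/12 ≈ 0.083333
G*y = 43*(1/12) = 43/12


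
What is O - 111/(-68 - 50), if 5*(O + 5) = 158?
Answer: 16249/590 ≈ 27.541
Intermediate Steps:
O = 133/5 (O = -5 + (⅕)*158 = -5 + 158/5 = 133/5 ≈ 26.600)
O - 111/(-68 - 50) = 133/5 - 111/(-68 - 50) = 133/5 - 111/(-118) = 133/5 - 1/118*(-111) = 133/5 + 111/118 = 16249/590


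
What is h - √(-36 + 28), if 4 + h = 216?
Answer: 212 - 2*I*√2 ≈ 212.0 - 2.8284*I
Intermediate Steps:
h = 212 (h = -4 + 216 = 212)
h - √(-36 + 28) = 212 - √(-36 + 28) = 212 - √(-8) = 212 - 2*I*√2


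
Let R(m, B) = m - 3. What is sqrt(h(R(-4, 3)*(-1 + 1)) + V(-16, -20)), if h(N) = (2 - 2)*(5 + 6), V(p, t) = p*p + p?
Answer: 4*sqrt(15) ≈ 15.492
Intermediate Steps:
R(m, B) = -3 + m
V(p, t) = p + p**2 (V(p, t) = p**2 + p = p + p**2)
h(N) = 0 (h(N) = 0*11 = 0)
sqrt(h(R(-4, 3)*(-1 + 1)) + V(-16, -20)) = sqrt(0 - 16*(1 - 16)) = sqrt(0 - 16*(-15)) = sqrt(0 + 240) = sqrt(240) = 4*sqrt(15)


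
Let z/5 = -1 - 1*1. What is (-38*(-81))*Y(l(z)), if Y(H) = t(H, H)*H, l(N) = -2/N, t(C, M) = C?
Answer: 3078/25 ≈ 123.12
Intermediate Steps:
z = -10 (z = 5*(-1 - 1*1) = 5*(-1 - 1) = 5*(-2) = -10)
Y(H) = H**2 (Y(H) = H*H = H**2)
(-38*(-81))*Y(l(z)) = (-38*(-81))*(-2/(-10))**2 = 3078*(-2*(-1/10))**2 = 3078*(1/5)**2 = 3078*(1/25) = 3078/25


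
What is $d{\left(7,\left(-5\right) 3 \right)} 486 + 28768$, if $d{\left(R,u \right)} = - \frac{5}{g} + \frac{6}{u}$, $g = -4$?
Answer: $\frac{291811}{10} \approx 29181.0$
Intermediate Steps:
$d{\left(R,u \right)} = \frac{5}{4} + \frac{6}{u}$ ($d{\left(R,u \right)} = - \frac{5}{-4} + \frac{6}{u} = \left(-5\right) \left(- \frac{1}{4}\right) + \frac{6}{u} = \frac{5}{4} + \frac{6}{u}$)
$d{\left(7,\left(-5\right) 3 \right)} 486 + 28768 = \left(\frac{5}{4} + \frac{6}{\left(-5\right) 3}\right) 486 + 28768 = \left(\frac{5}{4} + \frac{6}{-15}\right) 486 + 28768 = \left(\frac{5}{4} + 6 \left(- \frac{1}{15}\right)\right) 486 + 28768 = \left(\frac{5}{4} - \frac{2}{5}\right) 486 + 28768 = \frac{17}{20} \cdot 486 + 28768 = \frac{4131}{10} + 28768 = \frac{291811}{10}$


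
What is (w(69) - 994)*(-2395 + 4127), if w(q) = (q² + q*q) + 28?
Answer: 14818992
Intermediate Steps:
w(q) = 28 + 2*q² (w(q) = (q² + q²) + 28 = 2*q² + 28 = 28 + 2*q²)
(w(69) - 994)*(-2395 + 4127) = ((28 + 2*69²) - 994)*(-2395 + 4127) = ((28 + 2*4761) - 994)*1732 = ((28 + 9522) - 994)*1732 = (9550 - 994)*1732 = 8556*1732 = 14818992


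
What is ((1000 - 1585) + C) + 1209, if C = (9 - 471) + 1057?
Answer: 1219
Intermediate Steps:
C = 595 (C = -462 + 1057 = 595)
((1000 - 1585) + C) + 1209 = ((1000 - 1585) + 595) + 1209 = (-585 + 595) + 1209 = 10 + 1209 = 1219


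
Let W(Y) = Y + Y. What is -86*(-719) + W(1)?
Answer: 61836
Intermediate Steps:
W(Y) = 2*Y
-86*(-719) + W(1) = -86*(-719) + 2*1 = 61834 + 2 = 61836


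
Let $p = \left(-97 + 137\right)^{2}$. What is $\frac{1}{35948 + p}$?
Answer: $\frac{1}{37548} \approx 2.6633 \cdot 10^{-5}$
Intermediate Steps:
$p = 1600$ ($p = 40^{2} = 1600$)
$\frac{1}{35948 + p} = \frac{1}{35948 + 1600} = \frac{1}{37548}$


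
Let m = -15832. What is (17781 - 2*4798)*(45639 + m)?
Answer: 243970295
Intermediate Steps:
(17781 - 2*4798)*(45639 + m) = (17781 - 2*4798)*(45639 - 15832) = (17781 - 9596)*29807 = 8185*29807 = 243970295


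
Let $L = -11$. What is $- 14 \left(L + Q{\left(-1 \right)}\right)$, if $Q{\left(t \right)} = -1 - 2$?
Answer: $196$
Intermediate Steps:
$Q{\left(t \right)} = -3$ ($Q{\left(t \right)} = -1 - 2 = -3$)
$- 14 \left(L + Q{\left(-1 \right)}\right) = - 14 \left(-11 - 3\right) = \left(-14\right) \left(-14\right) = 196$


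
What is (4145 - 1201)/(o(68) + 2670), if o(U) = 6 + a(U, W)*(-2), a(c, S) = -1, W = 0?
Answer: 1472/1339 ≈ 1.0993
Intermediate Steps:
o(U) = 8 (o(U) = 6 - 1*(-2) = 6 + 2 = 8)
(4145 - 1201)/(o(68) + 2670) = (4145 - 1201)/(8 + 2670) = 2944/2678 = 2944*(1/2678) = 1472/1339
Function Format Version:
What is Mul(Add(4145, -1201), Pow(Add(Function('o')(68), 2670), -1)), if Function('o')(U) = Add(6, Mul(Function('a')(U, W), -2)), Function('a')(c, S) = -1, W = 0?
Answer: Rational(1472, 1339) ≈ 1.0993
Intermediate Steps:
Function('o')(U) = 8 (Function('o')(U) = Add(6, Mul(-1, -2)) = Add(6, 2) = 8)
Mul(Add(4145, -1201), Pow(Add(Function('o')(68), 2670), -1)) = Mul(Add(4145, -1201), Pow(Add(8, 2670), -1)) = Mul(2944, Pow(2678, -1)) = Mul(2944, Rational(1, 2678)) = Rational(1472, 1339)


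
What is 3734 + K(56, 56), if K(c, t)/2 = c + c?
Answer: 3958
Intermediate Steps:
K(c, t) = 4*c (K(c, t) = 2*(c + c) = 2*(2*c) = 4*c)
3734 + K(56, 56) = 3734 + 4*56 = 3734 + 224 = 3958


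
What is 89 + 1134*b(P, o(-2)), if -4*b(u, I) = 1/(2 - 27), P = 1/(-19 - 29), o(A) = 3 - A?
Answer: 5017/50 ≈ 100.34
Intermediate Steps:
P = -1/48 (P = 1/(-48) = -1/48 ≈ -0.020833)
b(u, I) = 1/100 (b(u, I) = -1/(4*(2 - 27)) = -1/4/(-25) = -1/4*(-1/25) = 1/100)
89 + 1134*b(P, o(-2)) = 89 + 1134*(1/100) = 89 + 567/50 = 5017/50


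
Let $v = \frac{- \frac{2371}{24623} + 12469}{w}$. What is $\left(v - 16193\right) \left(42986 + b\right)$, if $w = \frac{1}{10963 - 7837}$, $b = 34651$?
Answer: $\frac{74481170587008549}{24623} \approx 3.0249 \cdot 10^{12}$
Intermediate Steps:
$w = \frac{1}{3126} \approx 0.0003199$
$v = \frac{959750196816}{24623}$ ($v = \left(- \frac{2371}{24623} + 12469\right) \frac{1}{\frac{1}{3126}} = \left(\left(-2371\right) \frac{1}{24623} + 12469\right) 3126 = \left(- \frac{2371}{24623} + 12469\right) 3126 = \frac{307021816}{24623} \cdot 3126 = \frac{959750196816}{24623} \approx 3.8978 \cdot 10^{7}$)
$\left(v - 16193\right) \left(42986 + b\right) = \left(\frac{959750196816}{24623} - 16193\right) \left(42986 + 34651\right) = \frac{959351476577}{24623} \cdot 77637 = \frac{74481170587008549}{24623}$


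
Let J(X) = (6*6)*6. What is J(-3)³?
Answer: 10077696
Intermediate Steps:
J(X) = 216 (J(X) = 36*6 = 216)
J(-3)³ = 216³ = 10077696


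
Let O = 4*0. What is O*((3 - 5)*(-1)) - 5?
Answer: -5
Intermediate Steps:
O = 0
O*((3 - 5)*(-1)) - 5 = 0*((3 - 5)*(-1)) - 5 = 0*(-2*(-1)) - 5 = 0*2 - 5 = 0 - 5 = -5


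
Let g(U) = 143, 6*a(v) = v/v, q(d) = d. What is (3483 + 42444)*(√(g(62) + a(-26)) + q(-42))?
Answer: -1928934 + 15309*√5154/2 ≈ -1.3794e+6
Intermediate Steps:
a(v) = ⅙ (a(v) = (v/v)/6 = (⅙)*1 = ⅙)
(3483 + 42444)*(√(g(62) + a(-26)) + q(-42)) = (3483 + 42444)*(√(143 + ⅙) - 42) = 45927*(√(859/6) - 42) = 45927*(√5154/6 - 42) = 45927*(-42 + √5154/6) = -1928934 + 15309*√5154/2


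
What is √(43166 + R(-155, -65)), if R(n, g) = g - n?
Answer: 2*√10814 ≈ 207.98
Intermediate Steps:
√(43166 + R(-155, -65)) = √(43166 + (-65 - 1*(-155))) = √(43166 + (-65 + 155)) = √(43166 + 90) = √43256 = 2*√10814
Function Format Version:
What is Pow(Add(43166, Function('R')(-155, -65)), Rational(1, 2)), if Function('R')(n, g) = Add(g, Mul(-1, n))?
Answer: Mul(2, Pow(10814, Rational(1, 2))) ≈ 207.98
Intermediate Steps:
Pow(Add(43166, Function('R')(-155, -65)), Rational(1, 2)) = Pow(Add(43166, Add(-65, Mul(-1, -155))), Rational(1, 2)) = Pow(Add(43166, Add(-65, 155)), Rational(1, 2)) = Pow(Add(43166, 90), Rational(1, 2)) = Pow(43256, Rational(1, 2)) = Mul(2, Pow(10814, Rational(1, 2)))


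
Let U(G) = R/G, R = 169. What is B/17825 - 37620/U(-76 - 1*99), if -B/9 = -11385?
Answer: 1020593079/26195 ≈ 38961.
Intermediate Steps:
B = 102465 (B = -9*(-11385) = 102465)
U(G) = 169/G
B/17825 - 37620/U(-76 - 1*99) = 102465/17825 - 37620/(169/(-76 - 1*99)) = 102465*(1/17825) - 37620/(169/(-76 - 99)) = 891/155 - 37620/(169/(-175)) = 891/155 - 37620/(169*(-1/175)) = 891/155 - 37620/(-169/175) = 891/155 - 37620*(-175/169) = 891/155 + 6583500/169 = 1020593079/26195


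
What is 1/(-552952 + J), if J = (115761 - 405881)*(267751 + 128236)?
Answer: -1/114884301392 ≈ -8.7044e-12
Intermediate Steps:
J = -114883748440 (J = -290120*395987 = -114883748440)
1/(-552952 + J) = 1/(-552952 - 114883748440) = 1/(-114884301392) = -1/114884301392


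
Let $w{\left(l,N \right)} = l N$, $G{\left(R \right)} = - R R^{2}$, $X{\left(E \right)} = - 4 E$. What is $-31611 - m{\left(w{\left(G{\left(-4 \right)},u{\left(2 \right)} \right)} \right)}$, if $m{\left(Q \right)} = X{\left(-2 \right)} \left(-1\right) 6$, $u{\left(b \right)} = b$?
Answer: $-31563$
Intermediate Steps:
$G{\left(R \right)} = - R^{3}$
$w{\left(l,N \right)} = N l$
$m{\left(Q \right)} = -48$ ($m{\left(Q \right)} = \left(-4\right) \left(-2\right) \left(-1\right) 6 = 8 \left(-1\right) 6 = \left(-8\right) 6 = -48$)
$-31611 - m{\left(w{\left(G{\left(-4 \right)},u{\left(2 \right)} \right)} \right)} = -31611 - -48 = -31611 + 48 = -31563$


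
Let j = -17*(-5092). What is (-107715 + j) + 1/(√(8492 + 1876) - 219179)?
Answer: -1016081850326802/48039423673 - 72*√2/48039423673 ≈ -21151.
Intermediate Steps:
j = 86564
(-107715 + j) + 1/(√(8492 + 1876) - 219179) = (-107715 + 86564) + 1/(√(8492 + 1876) - 219179) = -21151 + 1/(√10368 - 219179) = -21151 + 1/(72*√2 - 219179) = -21151 + 1/(-219179 + 72*√2)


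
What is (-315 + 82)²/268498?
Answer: 54289/268498 ≈ 0.20220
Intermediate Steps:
(-315 + 82)²/268498 = (-233)²*(1/268498) = 54289*(1/268498) = 54289/268498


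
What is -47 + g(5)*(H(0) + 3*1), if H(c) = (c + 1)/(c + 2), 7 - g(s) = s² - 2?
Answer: -103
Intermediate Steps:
g(s) = 9 - s² (g(s) = 7 - (s² - 2) = 7 - (-2 + s²) = 7 + (2 - s²) = 9 - s²)
H(c) = (1 + c)/(2 + c)
-47 + g(5)*(H(0) + 3*1) = -47 + (9 - 1*5²)*((1 + 0)/(2 + 0) + 3*1) = -47 + (9 - 1*25)*(1/2 + 3) = -47 + (9 - 25)*((½)*1 + 3) = -47 - 16*(½ + 3) = -47 - 16*7/2 = -47 - 56 = -103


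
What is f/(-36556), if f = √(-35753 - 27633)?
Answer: -I*√63386/36556 ≈ -0.0068871*I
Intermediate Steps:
f = I*√63386 (f = √(-63386) = I*√63386 ≈ 251.77*I)
f/(-36556) = (I*√63386)/(-36556) = (I*√63386)*(-1/36556) = -I*√63386/36556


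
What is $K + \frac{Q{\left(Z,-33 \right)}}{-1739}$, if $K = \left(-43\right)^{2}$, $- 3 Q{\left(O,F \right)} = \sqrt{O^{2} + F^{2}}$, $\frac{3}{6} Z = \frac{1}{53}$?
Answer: $1849 + \frac{\sqrt{3059005}}{276501} \approx 1849.0$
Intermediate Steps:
$Z = \frac{2}{53} \approx 0.037736$
$Q{\left(O,F \right)} = - \frac{\sqrt{F^{2} + O^{2}}}{3}$ ($Q{\left(O,F \right)} = - \frac{\sqrt{O^{2} + F^{2}}}{3} = - \frac{\sqrt{F^{2} + O^{2}}}{3}$)
$K = 1849$
$K + \frac{Q{\left(Z,-33 \right)}}{-1739} = 1849 + \frac{\left(- \frac{1}{3}\right) \sqrt{\left(-33\right)^{2} + \left(\frac{2}{53}\right)^{2}}}{-1739} = 1849 + - \frac{\sqrt{1089 + \frac{4}{2809}}}{3} \left(- \frac{1}{1739}\right) = 1849 + - \frac{\sqrt{\frac{3059005}{2809}}}{3} \left(- \frac{1}{1739}\right) = 1849 + - \frac{\frac{1}{53} \sqrt{3059005}}{3} \left(- \frac{1}{1739}\right) = 1849 + - \frac{\sqrt{3059005}}{159} \left(- \frac{1}{1739}\right) = 1849 + \frac{\sqrt{3059005}}{276501}$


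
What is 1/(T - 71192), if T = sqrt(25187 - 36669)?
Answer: -35596/2534156173 - I*sqrt(11482)/5068312346 ≈ -1.4046e-5 - 2.1142e-8*I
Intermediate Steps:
T = I*sqrt(11482) (T = sqrt(-11482) = I*sqrt(11482) ≈ 107.15*I)
1/(T - 71192) = 1/(I*sqrt(11482) - 71192) = 1/(-71192 + I*sqrt(11482))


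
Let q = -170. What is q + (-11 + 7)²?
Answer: -154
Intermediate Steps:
q + (-11 + 7)² = -170 + (-11 + 7)² = -170 + (-4)² = -170 + 16 = -154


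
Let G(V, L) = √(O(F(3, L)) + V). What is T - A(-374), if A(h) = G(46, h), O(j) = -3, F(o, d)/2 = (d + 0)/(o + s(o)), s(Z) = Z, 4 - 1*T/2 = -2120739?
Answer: 4241486 - √43 ≈ 4.2415e+6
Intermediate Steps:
T = 4241486 (T = 8 - 2*(-2120739) = 8 + 4241478 = 4241486)
F(o, d) = d/o (F(o, d) = 2*((d + 0)/(o + o)) = 2*(d/((2*o))) = 2*(d*(1/(2*o))) = 2*(d/(2*o)) = d/o)
G(V, L) = √(-3 + V)
A(h) = √43 (A(h) = √(-3 + 46) = √43)
T - A(-374) = 4241486 - √43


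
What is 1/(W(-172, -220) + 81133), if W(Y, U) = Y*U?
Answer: 1/118973 ≈ 8.4053e-6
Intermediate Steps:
W(Y, U) = U*Y
1/(W(-172, -220) + 81133) = 1/(-220*(-172) + 81133) = 1/(37840 + 81133) = 1/118973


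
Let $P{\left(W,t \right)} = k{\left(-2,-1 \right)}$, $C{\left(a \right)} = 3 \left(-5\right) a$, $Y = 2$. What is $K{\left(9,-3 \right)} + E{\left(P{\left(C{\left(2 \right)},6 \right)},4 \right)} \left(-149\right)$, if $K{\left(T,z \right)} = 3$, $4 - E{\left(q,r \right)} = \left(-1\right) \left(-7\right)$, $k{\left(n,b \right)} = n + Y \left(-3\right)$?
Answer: $450$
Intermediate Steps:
$k{\left(n,b \right)} = -6 + n$ ($k{\left(n,b \right)} = n + 2 \left(-3\right) = n - 6 = -6 + n$)
$C{\left(a \right)} = - 15 a$
$P{\left(W,t \right)} = -8$ ($P{\left(W,t \right)} = -6 - 2 = -8$)
$E{\left(q,r \right)} = -3$ ($E{\left(q,r \right)} = 4 - \left(-1\right) \left(-7\right) = 4 - 7 = -3$)
$K{\left(9,-3 \right)} + E{\left(P{\left(C{\left(2 \right)},6 \right)},4 \right)} \left(-149\right) = 3 - -447 = 3 + 447 = 450$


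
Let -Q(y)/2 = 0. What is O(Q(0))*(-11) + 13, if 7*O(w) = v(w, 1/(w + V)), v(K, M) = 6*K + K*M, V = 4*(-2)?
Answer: 13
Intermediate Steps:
V = -8
Q(y) = 0 (Q(y) = -2*0 = 0)
O(w) = w*(6 + 1/(-8 + w))/7 (O(w) = (w*(6 + 1/(w - 8)))/7 = (w*(6 + 1/(-8 + w)))/7 = w*(6 + 1/(-8 + w))/7)
O(Q(0))*(-11) + 13 = ((1/7)*0*(-47 + 6*0)/(-8 + 0))*(-11) + 13 = ((1/7)*0*(-47 + 0)/(-8))*(-11) + 13 = ((1/7)*0*(-1/8)*(-47))*(-11) + 13 = 0*(-11) + 13 = 0 + 13 = 13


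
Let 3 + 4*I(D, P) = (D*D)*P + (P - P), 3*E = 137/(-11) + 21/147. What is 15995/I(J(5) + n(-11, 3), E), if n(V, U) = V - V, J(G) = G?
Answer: -4926460/8131 ≈ -605.89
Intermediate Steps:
n(V, U) = 0
E = -316/77 (E = (137/(-11) + 21/147)/3 = (137*(-1/11) + 21*(1/147))/3 = (-137/11 + ⅐)/3 = (⅓)*(-948/77) = -316/77 ≈ -4.1039)
I(D, P) = -¾ + P*D²/4 (I(D, P) = -¾ + ((D*D)*P + (P - P))/4 = -¾ + (D²*P + 0)/4 = -¾ + (P*D² + 0)/4 = -¾ + (P*D²)/4 = -¾ + P*D²/4)
15995/I(J(5) + n(-11, 3), E) = 15995/(-¾ + (¼)*(-316/77)*(5 + 0)²) = 15995/(-¾ + (¼)*(-316/77)*5²) = 15995/(-¾ + (¼)*(-316/77)*25) = 15995/(-¾ - 1975/77) = 15995/(-8131/308) = 15995*(-308/8131) = -4926460/8131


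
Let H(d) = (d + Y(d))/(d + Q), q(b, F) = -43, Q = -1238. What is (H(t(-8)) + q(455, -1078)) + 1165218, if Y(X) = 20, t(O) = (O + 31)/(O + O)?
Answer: 23106585128/19831 ≈ 1.1652e+6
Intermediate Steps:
t(O) = (31 + O)/(2*O) (t(O) = (31 + O)/((2*O)) = (31 + O)*(1/(2*O)) = (31 + O)/(2*O))
H(d) = (20 + d)/(-1238 + d) (H(d) = (d + 20)/(d - 1238) = (20 + d)/(-1238 + d))
(H(t(-8)) + q(455, -1078)) + 1165218 = ((20 + (1/2)*(31 - 8)/(-8))/(-1238 + (1/2)*(31 - 8)/(-8)) - 43) + 1165218 = ((20 + (1/2)*(-1/8)*23)/(-1238 + (1/2)*(-1/8)*23) - 43) + 1165218 = ((20 - 23/16)/(-1238 - 23/16) - 43) + 1165218 = ((297/16)/(-19831/16) - 43) + 1165218 = (-16/19831*297/16 - 43) + 1165218 = (-297/19831 - 43) + 1165218 = -853030/19831 + 1165218 = 23106585128/19831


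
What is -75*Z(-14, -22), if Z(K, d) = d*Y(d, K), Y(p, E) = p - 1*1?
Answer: -37950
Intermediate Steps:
Y(p, E) = -1 + p (Y(p, E) = p - 1 = -1 + p)
Z(K, d) = d*(-1 + d)
-75*Z(-14, -22) = -(-1650)*(-1 - 22) = -(-1650)*(-23) = -75*506 = -37950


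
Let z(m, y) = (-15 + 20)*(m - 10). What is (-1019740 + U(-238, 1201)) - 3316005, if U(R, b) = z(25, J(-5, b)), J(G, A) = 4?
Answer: -4335670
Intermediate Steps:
z(m, y) = -50 + 5*m (z(m, y) = 5*(-10 + m) = -50 + 5*m)
U(R, b) = 75 (U(R, b) = -50 + 5*25 = -50 + 125 = 75)
(-1019740 + U(-238, 1201)) - 3316005 = (-1019740 + 75) - 3316005 = -1019665 - 3316005 = -4335670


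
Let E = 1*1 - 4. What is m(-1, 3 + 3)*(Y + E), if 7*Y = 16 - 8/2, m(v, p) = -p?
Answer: 54/7 ≈ 7.7143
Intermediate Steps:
E = -3 (E = 1 - 4 = -3)
Y = 12/7 (Y = (16 - 8/2)/7 = (16 - 1*4)/7 = (16 - 4)/7 = (⅐)*12 = 12/7 ≈ 1.7143)
m(-1, 3 + 3)*(Y + E) = (-(3 + 3))*(12/7 - 3) = -1*6*(-9/7) = -6*(-9/7) = 54/7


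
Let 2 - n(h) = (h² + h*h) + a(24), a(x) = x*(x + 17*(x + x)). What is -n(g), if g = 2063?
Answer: 8532096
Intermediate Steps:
a(x) = 35*x² (a(x) = x*(x + 17*(2*x)) = x*(x + 34*x) = x*(35*x) = 35*x²)
n(h) = -20158 - 2*h² (n(h) = 2 - ((h² + h*h) + 35*24²) = 2 - ((h² + h²) + 35*576) = 2 - (2*h² + 20160) = 2 - (20160 + 2*h²) = 2 + (-20160 - 2*h²) = -20158 - 2*h²)
-n(g) = -(-20158 - 2*2063²) = -(-20158 - 2*4255969) = -(-20158 - 8511938) = -1*(-8532096) = 8532096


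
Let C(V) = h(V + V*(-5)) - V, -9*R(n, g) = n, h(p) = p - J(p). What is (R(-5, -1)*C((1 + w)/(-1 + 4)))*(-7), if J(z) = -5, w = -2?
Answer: -700/27 ≈ -25.926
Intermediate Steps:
h(p) = 5 + p (h(p) = p - 1*(-5) = p + 5 = 5 + p)
R(n, g) = -n/9
C(V) = 5 - 5*V (C(V) = (5 + (V + V*(-5))) - V = (5 + (V - 5*V)) - V = (5 - 4*V) - V = 5 - 5*V)
(R(-5, -1)*C((1 + w)/(-1 + 4)))*(-7) = ((-1/9*(-5))*(5 - 5*(1 - 2)/(-1 + 4)))*(-7) = (5*(5 - (-5)/3)/9)*(-7) = (5*(5 - 5*(-1/3))/9)*(-7) = (5*(5 + 5/3)/9)*(-7) = ((5/9)*(20/3))*(-7) = (100/27)*(-7) = -700/27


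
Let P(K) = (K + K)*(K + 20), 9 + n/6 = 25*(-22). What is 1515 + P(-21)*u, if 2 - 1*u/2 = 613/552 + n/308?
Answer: 1267249/506 ≈ 2504.4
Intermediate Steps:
n = -3354 (n = -54 + 6*(25*(-22)) = -54 + 6*(-550) = -54 - 3300 = -3354)
P(K) = 2*K*(20 + K) (P(K) = (2*K)*(20 + K) = 2*K*(20 + K))
u = 500659/21252 (u = 4 - 2*(613/552 - 3354/308) = 4 - 2*(613*(1/552) - 3354*1/308) = 4 - 2*(613/552 - 1677/154) = 4 - 2*(-415651/42504) = 4 + 415651/21252 = 500659/21252 ≈ 23.558)
1515 + P(-21)*u = 1515 + (2*(-21)*(20 - 21))*(500659/21252) = 1515 + (2*(-21)*(-1))*(500659/21252) = 1515 + 42*(500659/21252) = 1515 + 500659/506 = 1267249/506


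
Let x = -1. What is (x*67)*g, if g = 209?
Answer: -14003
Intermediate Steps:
(x*67)*g = -1*67*209 = -67*209 = -14003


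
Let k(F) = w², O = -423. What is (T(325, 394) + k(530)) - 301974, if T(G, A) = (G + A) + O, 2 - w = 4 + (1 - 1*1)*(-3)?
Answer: -301674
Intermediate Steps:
w = -2 (w = 2 - (4 + (1 - 1*1)*(-3)) = 2 - (4 + (1 - 1)*(-3)) = 2 - (4 + 0*(-3)) = 2 - (4 + 0) = 2 - 1*4 = 2 - 4 = -2)
T(G, A) = -423 + A + G (T(G, A) = (G + A) - 423 = (A + G) - 423 = -423 + A + G)
k(F) = 4 (k(F) = (-2)² = 4)
(T(325, 394) + k(530)) - 301974 = ((-423 + 394 + 325) + 4) - 301974 = (296 + 4) - 301974 = 300 - 301974 = -301674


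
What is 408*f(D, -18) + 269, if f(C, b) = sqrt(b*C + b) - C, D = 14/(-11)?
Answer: 8671/11 + 1224*sqrt(66)/11 ≈ 1692.3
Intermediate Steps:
D = -14/11 (D = 14*(-1/11) = -14/11 ≈ -1.2727)
f(C, b) = sqrt(b + C*b) - C (f(C, b) = sqrt(C*b + b) - C = sqrt(b + C*b) - C)
408*f(D, -18) + 269 = 408*(sqrt(-18*(1 - 14/11)) - 1*(-14/11)) + 269 = 408*(sqrt(-18*(-3/11)) + 14/11) + 269 = 408*(sqrt(54/11) + 14/11) + 269 = 408*(3*sqrt(66)/11 + 14/11) + 269 = 408*(14/11 + 3*sqrt(66)/11) + 269 = (5712/11 + 1224*sqrt(66)/11) + 269 = 8671/11 + 1224*sqrt(66)/11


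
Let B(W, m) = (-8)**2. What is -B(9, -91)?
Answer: -64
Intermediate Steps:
B(W, m) = 64
-B(9, -91) = -1*64 = -64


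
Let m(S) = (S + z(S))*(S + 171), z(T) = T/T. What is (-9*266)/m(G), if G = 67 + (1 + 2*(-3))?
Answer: -38/233 ≈ -0.16309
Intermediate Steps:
G = 62 (G = 67 + (1 - 6) = 67 - 5 = 62)
z(T) = 1
m(S) = (1 + S)*(171 + S) (m(S) = (S + 1)*(S + 171) = (1 + S)*(171 + S))
(-9*266)/m(G) = (-9*266)/(171 + 62**2 + 172*62) = -2394/(171 + 3844 + 10664) = -2394/14679 = -2394*1/14679 = -38/233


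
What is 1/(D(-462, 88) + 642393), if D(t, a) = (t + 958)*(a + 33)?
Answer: 1/702409 ≈ 1.4237e-6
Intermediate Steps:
D(t, a) = (33 + a)*(958 + t) (D(t, a) = (958 + t)*(33 + a) = (33 + a)*(958 + t))
1/(D(-462, 88) + 642393) = 1/((31614 + 33*(-462) + 958*88 + 88*(-462)) + 642393) = 1/((31614 - 15246 + 84304 - 40656) + 642393) = 1/(60016 + 642393) = 1/702409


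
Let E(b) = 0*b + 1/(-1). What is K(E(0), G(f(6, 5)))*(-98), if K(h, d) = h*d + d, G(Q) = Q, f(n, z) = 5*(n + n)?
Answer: 0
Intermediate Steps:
f(n, z) = 10*n (f(n, z) = 5*(2*n) = 10*n)
E(b) = -1 (E(b) = 0 - 1 = -1)
K(h, d) = d + d*h (K(h, d) = d*h + d = d + d*h)
K(E(0), G(f(6, 5)))*(-98) = ((10*6)*(1 - 1))*(-98) = (60*0)*(-98) = 0*(-98) = 0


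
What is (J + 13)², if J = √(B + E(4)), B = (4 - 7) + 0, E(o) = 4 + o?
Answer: (13 + √5)² ≈ 232.14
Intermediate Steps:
B = -3 (B = -3 + 0 = -3)
J = √5 (J = √(-3 + (4 + 4)) = √(-3 + 8) = √5 ≈ 2.2361)
(J + 13)² = (√5 + 13)² = (13 + √5)²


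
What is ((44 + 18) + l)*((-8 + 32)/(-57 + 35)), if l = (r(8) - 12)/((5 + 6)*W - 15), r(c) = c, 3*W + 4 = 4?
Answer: -3736/55 ≈ -67.927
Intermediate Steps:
W = 0 (W = -4/3 + (1/3)*4 = -4/3 + 4/3 = 0)
l = 4/15 (l = (8 - 12)/((5 + 6)*0 - 15) = -4/(11*0 - 15) = -4/(0 - 15) = -4/(-15) = -4*(-1/15) = 4/15 ≈ 0.26667)
((44 + 18) + l)*((-8 + 32)/(-57 + 35)) = ((44 + 18) + 4/15)*((-8 + 32)/(-57 + 35)) = (62 + 4/15)*(24/(-22)) = 934*(24*(-1/22))/15 = (934/15)*(-12/11) = -3736/55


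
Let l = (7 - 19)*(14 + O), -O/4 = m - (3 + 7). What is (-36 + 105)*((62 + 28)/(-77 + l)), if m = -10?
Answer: -1242/241 ≈ -5.1535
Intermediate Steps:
O = 80 (O = -4*(-10 - (3 + 7)) = -4*(-10 - 1*10) = -4*(-10 - 10) = -4*(-20) = 80)
l = -1128 (l = (7 - 19)*(14 + 80) = -12*94 = -1128)
(-36 + 105)*((62 + 28)/(-77 + l)) = (-36 + 105)*((62 + 28)/(-77 - 1128)) = 69*(90/(-1205)) = 69*(90*(-1/1205)) = 69*(-18/241) = -1242/241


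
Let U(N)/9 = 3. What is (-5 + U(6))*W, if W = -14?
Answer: -308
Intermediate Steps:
U(N) = 27 (U(N) = 9*3 = 27)
(-5 + U(6))*W = (-5 + 27)*(-14) = 22*(-14) = -308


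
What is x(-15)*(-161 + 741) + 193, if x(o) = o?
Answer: -8507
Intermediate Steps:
x(-15)*(-161 + 741) + 193 = -15*(-161 + 741) + 193 = -15*580 + 193 = -8700 + 193 = -8507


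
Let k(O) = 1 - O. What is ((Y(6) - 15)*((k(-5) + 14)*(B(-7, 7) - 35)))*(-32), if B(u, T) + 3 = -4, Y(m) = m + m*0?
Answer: -241920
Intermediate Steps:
Y(m) = m (Y(m) = m + 0 = m)
B(u, T) = -7 (B(u, T) = -3 - 4 = -7)
((Y(6) - 15)*((k(-5) + 14)*(B(-7, 7) - 35)))*(-32) = ((6 - 15)*(((1 - 1*(-5)) + 14)*(-7 - 35)))*(-32) = -9*((1 + 5) + 14)*(-42)*(-32) = -9*(6 + 14)*(-42)*(-32) = -180*(-42)*(-32) = -9*(-840)*(-32) = 7560*(-32) = -241920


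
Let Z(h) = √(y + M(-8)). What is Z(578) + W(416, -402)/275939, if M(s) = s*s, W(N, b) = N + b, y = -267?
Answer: 14/275939 + I*√203 ≈ 5.0736e-5 + 14.248*I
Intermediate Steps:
M(s) = s²
Z(h) = I*√203 (Z(h) = √(-267 + (-8)²) = √(-267 + 64) = √(-203) = I*√203)
Z(578) + W(416, -402)/275939 = I*√203 + (416 - 402)/275939 = I*√203 + 14*(1/275939) = I*√203 + 14/275939 = 14/275939 + I*√203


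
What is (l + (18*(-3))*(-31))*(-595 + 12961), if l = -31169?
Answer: -364735170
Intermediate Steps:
(l + (18*(-3))*(-31))*(-595 + 12961) = (-31169 + (18*(-3))*(-31))*(-595 + 12961) = (-31169 - 54*(-31))*12366 = (-31169 + 1674)*12366 = -29495*12366 = -364735170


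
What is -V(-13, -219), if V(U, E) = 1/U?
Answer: 1/13 ≈ 0.076923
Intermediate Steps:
-V(-13, -219) = -1/(-13) = -1*(-1/13) = 1/13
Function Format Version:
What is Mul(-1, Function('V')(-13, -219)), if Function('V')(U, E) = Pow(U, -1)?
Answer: Rational(1, 13) ≈ 0.076923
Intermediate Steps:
Mul(-1, Function('V')(-13, -219)) = Mul(-1, Pow(-13, -1)) = Mul(-1, Rational(-1, 13)) = Rational(1, 13)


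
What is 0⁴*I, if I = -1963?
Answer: 0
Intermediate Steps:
0⁴*I = 0⁴*(-1963) = 0*(-1963) = 0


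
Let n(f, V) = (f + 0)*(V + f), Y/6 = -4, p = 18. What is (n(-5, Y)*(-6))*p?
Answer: -15660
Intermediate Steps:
Y = -24 (Y = 6*(-4) = -24)
n(f, V) = f*(V + f)
(n(-5, Y)*(-6))*p = (-5*(-24 - 5)*(-6))*18 = (-5*(-29)*(-6))*18 = (145*(-6))*18 = -870*18 = -15660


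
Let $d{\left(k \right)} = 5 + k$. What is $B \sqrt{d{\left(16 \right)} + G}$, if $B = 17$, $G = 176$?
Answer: $17 \sqrt{197} \approx 238.61$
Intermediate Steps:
$B \sqrt{d{\left(16 \right)} + G} = 17 \sqrt{\left(5 + 16\right) + 176} = 17 \sqrt{21 + 176} = 17 \sqrt{197}$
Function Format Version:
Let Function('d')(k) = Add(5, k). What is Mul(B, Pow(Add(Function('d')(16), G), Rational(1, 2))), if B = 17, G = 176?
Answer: Mul(17, Pow(197, Rational(1, 2))) ≈ 238.61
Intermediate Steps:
Mul(B, Pow(Add(Function('d')(16), G), Rational(1, 2))) = Mul(17, Pow(Add(Add(5, 16), 176), Rational(1, 2))) = Mul(17, Pow(Add(21, 176), Rational(1, 2))) = Mul(17, Pow(197, Rational(1, 2)))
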